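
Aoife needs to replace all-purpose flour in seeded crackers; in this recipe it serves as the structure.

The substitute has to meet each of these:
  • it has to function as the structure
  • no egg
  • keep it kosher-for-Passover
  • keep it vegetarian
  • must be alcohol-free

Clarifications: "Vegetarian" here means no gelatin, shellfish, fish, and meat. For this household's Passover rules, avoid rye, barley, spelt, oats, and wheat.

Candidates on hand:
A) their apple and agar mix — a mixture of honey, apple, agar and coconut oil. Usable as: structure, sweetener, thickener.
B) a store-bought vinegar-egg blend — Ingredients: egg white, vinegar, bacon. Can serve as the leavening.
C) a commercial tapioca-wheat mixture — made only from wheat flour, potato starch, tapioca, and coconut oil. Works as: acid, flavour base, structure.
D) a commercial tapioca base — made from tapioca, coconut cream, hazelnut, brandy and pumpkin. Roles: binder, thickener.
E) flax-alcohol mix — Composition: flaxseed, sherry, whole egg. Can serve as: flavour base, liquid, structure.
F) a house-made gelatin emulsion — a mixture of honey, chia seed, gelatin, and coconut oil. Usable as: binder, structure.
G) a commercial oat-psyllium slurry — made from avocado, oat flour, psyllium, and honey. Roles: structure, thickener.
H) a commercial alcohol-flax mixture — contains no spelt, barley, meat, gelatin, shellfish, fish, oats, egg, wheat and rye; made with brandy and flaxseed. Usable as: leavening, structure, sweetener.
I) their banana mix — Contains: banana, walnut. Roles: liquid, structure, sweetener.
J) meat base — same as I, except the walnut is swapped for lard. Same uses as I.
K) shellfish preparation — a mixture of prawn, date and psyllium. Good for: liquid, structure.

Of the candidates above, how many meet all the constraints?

A: no alcohol, vegetarian — valid
B: not usable as a structure; has bacon, so not vegetarian (and 1 more) — out
C: has wheat flour, so not kosher-for-Passover — reject
D: not usable as a structure; has brandy, so not alcohol-free — out
E: has sherry, so not alcohol-free; has whole egg, so not egg-free — out
F: has gelatin, so not vegetarian — reject
G: has oat flour, so not kosher-for-Passover — out
H: has brandy, so not alcohol-free — no
I: nothing on the exclusion list — OK
J: has lard, so not vegetarian — no
K: has prawn, so not vegetarian — no

2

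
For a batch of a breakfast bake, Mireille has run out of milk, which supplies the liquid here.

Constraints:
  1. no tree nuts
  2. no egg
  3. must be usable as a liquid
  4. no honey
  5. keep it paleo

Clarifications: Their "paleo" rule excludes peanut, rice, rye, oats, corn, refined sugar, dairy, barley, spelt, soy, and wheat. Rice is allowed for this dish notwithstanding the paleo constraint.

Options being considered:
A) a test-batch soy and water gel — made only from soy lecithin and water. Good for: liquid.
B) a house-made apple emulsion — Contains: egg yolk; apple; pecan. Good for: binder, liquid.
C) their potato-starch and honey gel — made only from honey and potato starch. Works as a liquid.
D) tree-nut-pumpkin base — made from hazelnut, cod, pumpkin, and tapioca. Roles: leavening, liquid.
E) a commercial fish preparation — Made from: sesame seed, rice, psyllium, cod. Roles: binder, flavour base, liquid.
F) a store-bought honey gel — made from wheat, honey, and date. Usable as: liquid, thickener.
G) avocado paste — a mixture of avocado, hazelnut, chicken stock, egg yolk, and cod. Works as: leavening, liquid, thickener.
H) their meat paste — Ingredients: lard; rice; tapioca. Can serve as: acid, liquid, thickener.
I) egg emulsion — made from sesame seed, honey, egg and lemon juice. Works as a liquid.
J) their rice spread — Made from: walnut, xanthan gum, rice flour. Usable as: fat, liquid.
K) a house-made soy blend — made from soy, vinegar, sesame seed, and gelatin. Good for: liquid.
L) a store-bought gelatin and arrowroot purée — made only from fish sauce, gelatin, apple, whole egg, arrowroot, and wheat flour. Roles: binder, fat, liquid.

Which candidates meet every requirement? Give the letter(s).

A: has soy lecithin, so not paleo — no
B: has egg yolk, so not egg-free; has pecan, so not tree-nut-free — out
C: has honey, so not honey-free — reject
D: has hazelnut, so not tree-nut-free — out
E: rice is permitted under the paleo carve-out; nothing else excluded — valid
F: has wheat, so not paleo; has honey, so not honey-free — out
G: has egg yolk, so not egg-free; has hazelnut, so not tree-nut-free — no
H: rice is permitted under the paleo carve-out; nothing else excluded — keep
I: has egg, so not egg-free; has honey, so not honey-free — no
J: has walnut, so not tree-nut-free — no
K: has soy, so not paleo — reject
L: has wheat flour, so not paleo; has whole egg, so not egg-free — reject

E, H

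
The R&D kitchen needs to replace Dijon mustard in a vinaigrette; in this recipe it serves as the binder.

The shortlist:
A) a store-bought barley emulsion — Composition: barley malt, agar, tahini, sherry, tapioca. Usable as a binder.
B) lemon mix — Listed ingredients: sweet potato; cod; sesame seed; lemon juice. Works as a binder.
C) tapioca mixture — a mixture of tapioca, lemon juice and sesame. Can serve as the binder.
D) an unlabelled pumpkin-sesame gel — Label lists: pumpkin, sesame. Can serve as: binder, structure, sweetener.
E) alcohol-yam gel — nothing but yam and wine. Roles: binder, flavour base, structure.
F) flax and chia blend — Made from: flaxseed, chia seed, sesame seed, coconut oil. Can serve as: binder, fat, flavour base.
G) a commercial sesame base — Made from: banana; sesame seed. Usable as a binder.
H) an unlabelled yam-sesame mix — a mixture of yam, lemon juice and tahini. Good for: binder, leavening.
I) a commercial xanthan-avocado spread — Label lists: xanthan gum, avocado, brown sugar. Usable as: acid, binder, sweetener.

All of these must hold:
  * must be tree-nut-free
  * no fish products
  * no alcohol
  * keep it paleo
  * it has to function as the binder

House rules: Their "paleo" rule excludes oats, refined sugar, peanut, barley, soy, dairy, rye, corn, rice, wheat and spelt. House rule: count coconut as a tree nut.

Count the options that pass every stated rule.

4

A: has barley malt, so not paleo; has sherry, so not alcohol-free — reject
B: has cod, so not fish-free — no
C: all constraints satisfied — keep
D: only sesame and pumpkin; none excluded — OK
E: has wine, so not alcohol-free — out
F: has coconut oil, so not tree-nut-free — out
G: no alcohol, paleo — OK
H: works as a binder, no alcohol, no fish — valid
I: has brown sugar, so not paleo — no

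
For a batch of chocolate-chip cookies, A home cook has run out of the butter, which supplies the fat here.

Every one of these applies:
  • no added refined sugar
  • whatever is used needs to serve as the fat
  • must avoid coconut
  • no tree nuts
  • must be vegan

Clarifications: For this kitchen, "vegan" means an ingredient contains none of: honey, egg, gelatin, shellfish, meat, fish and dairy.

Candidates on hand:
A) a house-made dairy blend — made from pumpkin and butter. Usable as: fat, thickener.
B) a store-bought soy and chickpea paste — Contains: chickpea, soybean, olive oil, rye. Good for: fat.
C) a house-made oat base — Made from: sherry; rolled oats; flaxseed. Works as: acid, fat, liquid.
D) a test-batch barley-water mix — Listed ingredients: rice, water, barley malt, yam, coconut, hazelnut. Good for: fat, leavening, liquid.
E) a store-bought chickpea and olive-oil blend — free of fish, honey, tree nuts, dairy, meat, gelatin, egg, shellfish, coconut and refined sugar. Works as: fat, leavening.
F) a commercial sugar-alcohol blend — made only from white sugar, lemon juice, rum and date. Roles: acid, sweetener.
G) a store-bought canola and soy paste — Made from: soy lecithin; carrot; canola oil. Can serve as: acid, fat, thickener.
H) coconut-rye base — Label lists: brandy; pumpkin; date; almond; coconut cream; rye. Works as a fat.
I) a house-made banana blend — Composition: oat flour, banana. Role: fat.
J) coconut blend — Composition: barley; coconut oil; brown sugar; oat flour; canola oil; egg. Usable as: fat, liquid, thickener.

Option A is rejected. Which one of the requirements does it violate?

vegan

usable as a fat: satisfied
vegan: has butter — fails
tree-nut-free: satisfied
no-added-sugar: satisfied
coconut-free: satisfied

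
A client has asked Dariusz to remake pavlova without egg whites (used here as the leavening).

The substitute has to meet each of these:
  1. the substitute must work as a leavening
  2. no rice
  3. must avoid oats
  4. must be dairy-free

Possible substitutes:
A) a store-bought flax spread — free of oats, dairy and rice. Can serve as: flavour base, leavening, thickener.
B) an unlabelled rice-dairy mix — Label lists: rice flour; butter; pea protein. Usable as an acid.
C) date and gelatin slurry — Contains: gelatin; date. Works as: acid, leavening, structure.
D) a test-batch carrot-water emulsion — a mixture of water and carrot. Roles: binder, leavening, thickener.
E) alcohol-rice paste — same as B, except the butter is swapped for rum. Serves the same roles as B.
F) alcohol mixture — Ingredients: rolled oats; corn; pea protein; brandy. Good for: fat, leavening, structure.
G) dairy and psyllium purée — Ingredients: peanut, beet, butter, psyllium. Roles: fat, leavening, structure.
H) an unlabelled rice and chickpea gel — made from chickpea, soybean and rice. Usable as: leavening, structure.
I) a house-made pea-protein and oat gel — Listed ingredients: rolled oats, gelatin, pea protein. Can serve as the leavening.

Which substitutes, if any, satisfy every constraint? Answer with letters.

A: works as a leavening, no dairy, no rice — keep
B: not usable as a leavening; has butter, so not dairy-free (and 1 more) — no
C: every rule checks out — keep
D: no rice, no oats — keep
E: not usable as a leavening; has rice flour, so not rice-free — out
F: has rolled oats, so not oat-free — reject
G: has butter, so not dairy-free — out
H: has rice, so not rice-free — out
I: has rolled oats, so not oat-free — out

A, C, D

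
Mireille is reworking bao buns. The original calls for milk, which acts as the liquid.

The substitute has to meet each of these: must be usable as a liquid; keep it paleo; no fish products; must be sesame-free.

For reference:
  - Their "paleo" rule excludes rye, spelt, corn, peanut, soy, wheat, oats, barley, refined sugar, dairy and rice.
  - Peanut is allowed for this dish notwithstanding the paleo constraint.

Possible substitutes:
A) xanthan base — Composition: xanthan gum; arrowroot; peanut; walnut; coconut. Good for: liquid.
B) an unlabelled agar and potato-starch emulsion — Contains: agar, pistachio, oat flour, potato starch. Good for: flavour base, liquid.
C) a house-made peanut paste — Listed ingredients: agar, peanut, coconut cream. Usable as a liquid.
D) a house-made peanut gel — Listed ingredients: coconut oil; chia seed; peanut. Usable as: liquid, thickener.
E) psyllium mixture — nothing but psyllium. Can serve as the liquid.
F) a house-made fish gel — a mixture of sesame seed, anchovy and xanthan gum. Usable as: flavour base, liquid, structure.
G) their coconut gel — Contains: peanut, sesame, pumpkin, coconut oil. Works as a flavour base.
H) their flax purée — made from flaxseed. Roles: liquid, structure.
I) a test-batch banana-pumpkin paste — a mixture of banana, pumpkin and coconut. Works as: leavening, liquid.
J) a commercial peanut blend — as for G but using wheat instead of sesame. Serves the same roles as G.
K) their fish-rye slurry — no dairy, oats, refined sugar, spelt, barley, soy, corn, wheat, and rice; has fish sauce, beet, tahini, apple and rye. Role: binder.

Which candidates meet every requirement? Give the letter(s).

A: peanut is permitted under the paleo carve-out; nothing else excluded — OK
B: has oat flour, so not paleo — no
C: peanut is permitted under the paleo carve-out; nothing else excluded — OK
D: peanut is permitted under the paleo carve-out; nothing else excluded — keep
E: every rule checks out — valid
F: has anchovy, so not fish-free; has sesame seed, so not sesame-free — out
G: not usable as a liquid; has sesame, so not sesame-free — out
H: works as a liquid, no fish, no sesame — OK
I: only coconut, pumpkin, and banana; none excluded — keep
J: not usable as a liquid; has wheat, so not paleo — out
K: not usable as a liquid; has rye, so not paleo (and 2 more) — out

A, C, D, E, H, I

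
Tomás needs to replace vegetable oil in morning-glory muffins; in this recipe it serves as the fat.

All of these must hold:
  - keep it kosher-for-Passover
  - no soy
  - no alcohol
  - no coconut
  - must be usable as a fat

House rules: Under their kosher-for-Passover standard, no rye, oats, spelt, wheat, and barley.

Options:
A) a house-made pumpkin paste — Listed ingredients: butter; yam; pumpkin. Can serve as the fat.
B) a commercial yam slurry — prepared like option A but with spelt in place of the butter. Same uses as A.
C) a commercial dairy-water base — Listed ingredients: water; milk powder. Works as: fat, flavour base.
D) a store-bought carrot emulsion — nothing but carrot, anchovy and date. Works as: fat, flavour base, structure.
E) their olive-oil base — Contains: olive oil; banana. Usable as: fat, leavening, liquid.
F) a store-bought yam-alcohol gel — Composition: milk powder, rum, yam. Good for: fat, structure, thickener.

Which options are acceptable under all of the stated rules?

A, C, D, E

A: works as a fat, no alcohol, no coconut — OK
B: has spelt, so not kosher-for-Passover — no
C: all constraints satisfied — OK
D: no soy, no alcohol — keep
E: nothing on the exclusion list — OK
F: has rum, so not alcohol-free — reject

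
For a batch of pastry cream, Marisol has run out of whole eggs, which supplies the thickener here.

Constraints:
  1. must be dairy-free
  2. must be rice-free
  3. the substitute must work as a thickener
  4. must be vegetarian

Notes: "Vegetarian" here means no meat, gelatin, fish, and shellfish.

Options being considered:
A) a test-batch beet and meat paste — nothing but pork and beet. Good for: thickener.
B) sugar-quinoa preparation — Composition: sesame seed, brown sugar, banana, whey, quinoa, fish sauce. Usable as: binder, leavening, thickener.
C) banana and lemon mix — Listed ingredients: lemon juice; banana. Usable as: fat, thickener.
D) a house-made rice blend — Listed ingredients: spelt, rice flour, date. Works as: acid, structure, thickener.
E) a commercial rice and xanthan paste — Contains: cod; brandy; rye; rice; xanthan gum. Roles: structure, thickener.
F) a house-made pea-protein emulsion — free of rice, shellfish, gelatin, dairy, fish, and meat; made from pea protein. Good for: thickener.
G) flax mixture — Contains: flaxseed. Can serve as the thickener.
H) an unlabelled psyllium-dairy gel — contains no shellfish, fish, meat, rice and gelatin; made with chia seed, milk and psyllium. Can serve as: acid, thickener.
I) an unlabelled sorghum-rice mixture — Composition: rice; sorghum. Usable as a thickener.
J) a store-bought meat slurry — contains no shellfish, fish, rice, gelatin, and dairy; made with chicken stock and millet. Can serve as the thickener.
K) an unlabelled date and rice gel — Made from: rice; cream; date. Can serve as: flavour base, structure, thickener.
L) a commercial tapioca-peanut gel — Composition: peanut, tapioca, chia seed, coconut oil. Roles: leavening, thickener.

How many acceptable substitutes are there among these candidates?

4

A: has pork, so not vegetarian — reject
B: has fish sauce, so not vegetarian; has whey, so not dairy-free — out
C: nothing on the exclusion list — valid
D: has rice flour, so not rice-free — no
E: has cod, so not vegetarian; has rice, so not rice-free — no
F: nothing on the exclusion list — keep
G: nothing on the exclusion list — keep
H: has milk, so not dairy-free — reject
I: has rice, so not rice-free — out
J: has chicken stock, so not vegetarian — out
K: has cream, so not dairy-free; has rice, so not rice-free — reject
L: no rice, no dairy — valid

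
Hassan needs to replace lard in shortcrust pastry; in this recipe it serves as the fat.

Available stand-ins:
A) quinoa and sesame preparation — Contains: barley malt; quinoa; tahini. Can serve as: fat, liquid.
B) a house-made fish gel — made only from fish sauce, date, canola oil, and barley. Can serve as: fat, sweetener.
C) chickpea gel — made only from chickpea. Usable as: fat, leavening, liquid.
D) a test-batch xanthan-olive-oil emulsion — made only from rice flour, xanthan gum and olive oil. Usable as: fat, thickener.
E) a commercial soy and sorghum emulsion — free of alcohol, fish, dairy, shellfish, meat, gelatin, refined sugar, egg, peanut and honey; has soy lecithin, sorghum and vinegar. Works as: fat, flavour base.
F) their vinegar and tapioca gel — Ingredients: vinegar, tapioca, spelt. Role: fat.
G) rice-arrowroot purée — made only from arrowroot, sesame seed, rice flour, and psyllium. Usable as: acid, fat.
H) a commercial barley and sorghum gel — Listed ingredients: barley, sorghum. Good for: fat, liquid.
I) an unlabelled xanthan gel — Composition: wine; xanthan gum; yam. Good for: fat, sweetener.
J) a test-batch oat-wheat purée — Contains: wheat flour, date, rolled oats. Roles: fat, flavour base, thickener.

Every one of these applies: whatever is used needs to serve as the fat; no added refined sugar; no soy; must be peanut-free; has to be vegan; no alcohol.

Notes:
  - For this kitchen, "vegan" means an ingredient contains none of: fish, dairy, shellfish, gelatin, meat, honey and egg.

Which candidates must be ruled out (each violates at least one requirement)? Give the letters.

A: no alcohol, no soy — OK
B: has fish sauce, so not vegan — reject
C: only chickpea; none excluded — keep
D: nothing on the exclusion list — keep
E: has soy lecithin, so not soy-free — no
F: no soy, no refined sugar — keep
G: works as a fat, no alcohol, no soy — OK
H: only barley and sorghum; none excluded — OK
I: has wine, so not alcohol-free — out
J: works as a fat, no refined sugar, no soy — keep

B, E, I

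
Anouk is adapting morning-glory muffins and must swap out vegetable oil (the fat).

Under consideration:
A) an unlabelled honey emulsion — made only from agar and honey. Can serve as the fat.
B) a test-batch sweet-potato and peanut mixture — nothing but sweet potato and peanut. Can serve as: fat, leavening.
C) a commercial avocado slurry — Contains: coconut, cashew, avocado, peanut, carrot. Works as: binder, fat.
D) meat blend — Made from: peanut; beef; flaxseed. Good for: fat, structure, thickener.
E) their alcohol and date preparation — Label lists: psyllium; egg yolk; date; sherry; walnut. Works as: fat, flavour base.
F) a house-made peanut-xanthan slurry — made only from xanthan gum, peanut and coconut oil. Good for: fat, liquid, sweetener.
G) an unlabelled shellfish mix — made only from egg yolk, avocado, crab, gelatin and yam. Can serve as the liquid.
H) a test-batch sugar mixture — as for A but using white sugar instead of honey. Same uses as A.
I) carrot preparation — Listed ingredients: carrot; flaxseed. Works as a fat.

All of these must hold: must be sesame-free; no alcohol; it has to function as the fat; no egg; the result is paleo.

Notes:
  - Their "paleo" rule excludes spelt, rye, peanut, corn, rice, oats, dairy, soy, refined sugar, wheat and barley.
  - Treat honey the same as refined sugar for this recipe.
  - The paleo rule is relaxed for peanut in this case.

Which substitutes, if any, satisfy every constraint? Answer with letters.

A: has honey, so not paleo — out
B: peanut is permitted under the paleo carve-out; nothing else excluded — keep
C: peanut is permitted under the paleo carve-out; nothing else excluded — OK
D: peanut is permitted under the paleo carve-out; nothing else excluded — OK
E: has sherry, so not alcohol-free; has egg yolk, so not egg-free — no
F: peanut is permitted under the paleo carve-out; nothing else excluded — OK
G: not usable as a fat; has egg yolk, so not egg-free — out
H: has white sugar, so not paleo — reject
I: only carrot and flaxseed; none excluded — OK

B, C, D, F, I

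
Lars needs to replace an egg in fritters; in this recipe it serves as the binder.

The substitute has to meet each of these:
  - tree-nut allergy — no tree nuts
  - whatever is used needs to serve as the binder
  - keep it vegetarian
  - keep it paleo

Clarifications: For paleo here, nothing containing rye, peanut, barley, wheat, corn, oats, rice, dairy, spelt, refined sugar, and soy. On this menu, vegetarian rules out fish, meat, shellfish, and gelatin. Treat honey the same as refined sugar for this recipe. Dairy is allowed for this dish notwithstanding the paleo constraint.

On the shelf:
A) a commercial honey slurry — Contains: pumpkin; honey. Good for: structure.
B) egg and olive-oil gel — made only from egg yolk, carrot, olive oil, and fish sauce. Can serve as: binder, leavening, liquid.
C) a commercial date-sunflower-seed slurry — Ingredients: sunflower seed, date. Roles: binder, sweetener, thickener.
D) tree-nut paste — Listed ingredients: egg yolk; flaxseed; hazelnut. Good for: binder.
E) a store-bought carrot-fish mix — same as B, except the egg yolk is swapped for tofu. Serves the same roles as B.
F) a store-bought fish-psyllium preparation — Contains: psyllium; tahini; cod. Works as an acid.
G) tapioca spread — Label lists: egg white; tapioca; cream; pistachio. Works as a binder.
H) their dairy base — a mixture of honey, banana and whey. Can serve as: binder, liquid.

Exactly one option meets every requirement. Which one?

A: not usable as a binder; has honey, so not paleo — no
B: has fish sauce, so not vegetarian — no
C: only date and sunflower seed; none excluded — valid
D: has hazelnut, so not tree-nut-free — out
E: has tofu, so not paleo; has fish sauce, so not vegetarian — out
F: not usable as a binder; has cod, so not vegetarian — out
G: has pistachio, so not tree-nut-free — no
H: has honey, so not paleo — reject

C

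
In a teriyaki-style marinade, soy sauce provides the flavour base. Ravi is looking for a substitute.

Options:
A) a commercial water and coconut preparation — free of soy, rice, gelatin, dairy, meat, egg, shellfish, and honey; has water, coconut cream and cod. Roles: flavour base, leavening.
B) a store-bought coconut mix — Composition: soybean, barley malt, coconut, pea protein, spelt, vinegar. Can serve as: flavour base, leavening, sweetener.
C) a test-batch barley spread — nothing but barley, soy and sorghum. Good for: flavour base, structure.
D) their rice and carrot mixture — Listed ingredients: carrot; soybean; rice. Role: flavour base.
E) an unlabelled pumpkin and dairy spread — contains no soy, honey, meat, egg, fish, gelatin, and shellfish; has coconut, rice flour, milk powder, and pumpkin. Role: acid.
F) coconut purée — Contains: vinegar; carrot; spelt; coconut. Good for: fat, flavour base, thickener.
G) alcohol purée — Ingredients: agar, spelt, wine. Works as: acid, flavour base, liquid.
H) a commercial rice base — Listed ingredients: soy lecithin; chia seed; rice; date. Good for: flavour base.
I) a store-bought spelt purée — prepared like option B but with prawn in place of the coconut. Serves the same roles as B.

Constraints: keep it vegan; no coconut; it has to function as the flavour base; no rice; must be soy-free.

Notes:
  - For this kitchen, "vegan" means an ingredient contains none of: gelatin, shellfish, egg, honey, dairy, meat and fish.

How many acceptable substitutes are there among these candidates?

A: has cod, so not vegan; has coconut cream, so not coconut-free — no
B: has coconut, so not coconut-free; has soybean, so not soy-free — no
C: has soy, so not soy-free — no
D: has soybean, so not soy-free; has rice, so not rice-free — reject
E: not usable as a flavour base; has milk powder, so not vegan (and 2 more) — reject
F: has coconut, so not coconut-free — no
G: no rice, no soy — valid
H: has soy lecithin, so not soy-free; has rice, so not rice-free — reject
I: has prawn, so not vegan; has soybean, so not soy-free — no

1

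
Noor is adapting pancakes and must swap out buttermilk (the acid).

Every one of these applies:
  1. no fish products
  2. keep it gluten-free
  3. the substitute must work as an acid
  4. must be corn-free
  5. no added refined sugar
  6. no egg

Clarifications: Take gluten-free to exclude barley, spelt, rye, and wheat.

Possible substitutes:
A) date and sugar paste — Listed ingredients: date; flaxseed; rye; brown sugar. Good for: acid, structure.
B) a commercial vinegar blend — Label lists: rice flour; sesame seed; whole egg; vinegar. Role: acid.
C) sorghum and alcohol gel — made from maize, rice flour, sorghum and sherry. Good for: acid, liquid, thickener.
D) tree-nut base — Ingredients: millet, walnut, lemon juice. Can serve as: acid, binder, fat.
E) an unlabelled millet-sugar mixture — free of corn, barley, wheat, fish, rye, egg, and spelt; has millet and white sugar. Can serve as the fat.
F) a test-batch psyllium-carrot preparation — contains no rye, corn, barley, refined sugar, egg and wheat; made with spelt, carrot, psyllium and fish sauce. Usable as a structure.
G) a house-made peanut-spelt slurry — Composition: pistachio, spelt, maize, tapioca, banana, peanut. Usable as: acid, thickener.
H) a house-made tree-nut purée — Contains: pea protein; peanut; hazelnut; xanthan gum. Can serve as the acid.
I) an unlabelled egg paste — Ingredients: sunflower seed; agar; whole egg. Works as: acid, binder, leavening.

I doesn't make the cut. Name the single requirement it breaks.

usable as an acid: satisfied
gluten-free: satisfied
egg-free: has whole egg — fails
corn-free: satisfied
no-added-sugar: satisfied
fish-free: satisfied

egg-free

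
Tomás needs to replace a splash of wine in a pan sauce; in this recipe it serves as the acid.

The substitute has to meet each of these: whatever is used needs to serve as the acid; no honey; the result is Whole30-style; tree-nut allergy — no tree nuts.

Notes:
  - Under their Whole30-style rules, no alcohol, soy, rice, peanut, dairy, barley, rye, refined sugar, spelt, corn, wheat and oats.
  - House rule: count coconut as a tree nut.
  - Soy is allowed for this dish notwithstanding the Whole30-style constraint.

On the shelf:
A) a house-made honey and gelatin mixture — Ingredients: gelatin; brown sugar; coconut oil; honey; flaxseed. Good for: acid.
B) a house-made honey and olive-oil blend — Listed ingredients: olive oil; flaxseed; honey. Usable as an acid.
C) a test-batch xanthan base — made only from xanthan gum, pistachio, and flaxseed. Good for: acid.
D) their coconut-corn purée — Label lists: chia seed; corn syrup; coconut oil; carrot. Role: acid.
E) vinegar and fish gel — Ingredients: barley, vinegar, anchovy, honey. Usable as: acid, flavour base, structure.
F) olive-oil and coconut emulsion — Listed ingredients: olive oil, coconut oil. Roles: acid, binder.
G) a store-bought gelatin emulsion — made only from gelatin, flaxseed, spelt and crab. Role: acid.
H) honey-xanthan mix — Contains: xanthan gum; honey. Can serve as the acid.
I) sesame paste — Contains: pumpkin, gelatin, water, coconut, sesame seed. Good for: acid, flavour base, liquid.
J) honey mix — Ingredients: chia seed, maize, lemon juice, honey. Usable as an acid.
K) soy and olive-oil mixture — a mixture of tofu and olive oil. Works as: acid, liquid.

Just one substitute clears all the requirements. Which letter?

K

A: has brown sugar, so not Whole30-style; has honey, so not honey-free (and 1 more) — no
B: has honey, so not honey-free — out
C: has pistachio, so not tree-nut-free — reject
D: has corn syrup, so not Whole30-style; has coconut oil, so not tree-nut-free — reject
E: has barley, so not Whole30-style; has honey, so not honey-free — out
F: has coconut oil, so not tree-nut-free — no
G: has spelt, so not Whole30-style — reject
H: has honey, so not honey-free — out
I: has coconut, so not tree-nut-free — no
J: has maize, so not Whole30-style; has honey, so not honey-free — out
K: soy is permitted under the Whole30-style carve-out; nothing else excluded — valid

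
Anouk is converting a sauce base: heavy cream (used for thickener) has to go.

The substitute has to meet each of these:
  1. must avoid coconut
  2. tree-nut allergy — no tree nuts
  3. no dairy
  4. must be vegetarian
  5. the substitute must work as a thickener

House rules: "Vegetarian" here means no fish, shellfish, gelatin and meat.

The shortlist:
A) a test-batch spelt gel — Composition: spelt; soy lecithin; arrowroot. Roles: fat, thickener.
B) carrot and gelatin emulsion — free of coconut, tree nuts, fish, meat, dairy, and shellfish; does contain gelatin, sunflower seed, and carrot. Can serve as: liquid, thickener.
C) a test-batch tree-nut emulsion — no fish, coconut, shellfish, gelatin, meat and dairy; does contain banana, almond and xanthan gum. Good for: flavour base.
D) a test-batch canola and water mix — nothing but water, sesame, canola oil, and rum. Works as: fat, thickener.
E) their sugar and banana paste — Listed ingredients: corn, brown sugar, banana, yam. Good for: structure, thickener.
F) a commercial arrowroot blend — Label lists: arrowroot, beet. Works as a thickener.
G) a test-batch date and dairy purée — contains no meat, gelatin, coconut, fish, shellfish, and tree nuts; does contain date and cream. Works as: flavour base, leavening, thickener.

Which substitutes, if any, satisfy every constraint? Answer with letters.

A, D, E, F

A: only soy lecithin, spelt, and arrowroot; none excluded — OK
B: has gelatin, so not vegetarian — out
C: not usable as a thickener; has almond, so not tree-nut-free — reject
D: rum and sesame etc. — none of it excluded — keep
E: corn and brown sugar etc. — none of it excluded — OK
F: vegetarian, no tree nuts — valid
G: has cream, so not dairy-free — reject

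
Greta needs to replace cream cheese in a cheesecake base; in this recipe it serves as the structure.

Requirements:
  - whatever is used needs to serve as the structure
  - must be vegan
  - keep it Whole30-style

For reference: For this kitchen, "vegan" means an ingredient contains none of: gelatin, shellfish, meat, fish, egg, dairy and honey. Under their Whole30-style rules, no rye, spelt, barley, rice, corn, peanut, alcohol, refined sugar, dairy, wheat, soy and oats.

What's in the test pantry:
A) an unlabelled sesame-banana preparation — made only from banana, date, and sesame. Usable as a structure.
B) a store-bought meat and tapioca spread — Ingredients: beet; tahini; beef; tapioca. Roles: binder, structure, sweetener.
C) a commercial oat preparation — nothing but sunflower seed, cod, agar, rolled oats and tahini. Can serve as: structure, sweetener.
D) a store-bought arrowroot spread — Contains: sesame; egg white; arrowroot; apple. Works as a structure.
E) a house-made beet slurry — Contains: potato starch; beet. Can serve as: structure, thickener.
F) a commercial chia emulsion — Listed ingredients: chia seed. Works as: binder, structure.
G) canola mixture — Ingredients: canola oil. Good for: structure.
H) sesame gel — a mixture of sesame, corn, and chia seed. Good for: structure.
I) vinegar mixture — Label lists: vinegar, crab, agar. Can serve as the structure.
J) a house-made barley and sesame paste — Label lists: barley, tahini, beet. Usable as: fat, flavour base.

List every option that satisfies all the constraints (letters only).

A, E, F, G

A: nothing on the exclusion list — keep
B: has beef, so not vegan — reject
C: has cod, so not vegan; has rolled oats, so not Whole30-style — no
D: has egg white, so not vegan — out
E: only beet and potato starch; none excluded — valid
F: only chia seed; none excluded — keep
G: only canola oil; none excluded — valid
H: has corn, so not Whole30-style — out
I: has crab, so not vegan — reject
J: not usable as a structure; has barley, so not Whole30-style — out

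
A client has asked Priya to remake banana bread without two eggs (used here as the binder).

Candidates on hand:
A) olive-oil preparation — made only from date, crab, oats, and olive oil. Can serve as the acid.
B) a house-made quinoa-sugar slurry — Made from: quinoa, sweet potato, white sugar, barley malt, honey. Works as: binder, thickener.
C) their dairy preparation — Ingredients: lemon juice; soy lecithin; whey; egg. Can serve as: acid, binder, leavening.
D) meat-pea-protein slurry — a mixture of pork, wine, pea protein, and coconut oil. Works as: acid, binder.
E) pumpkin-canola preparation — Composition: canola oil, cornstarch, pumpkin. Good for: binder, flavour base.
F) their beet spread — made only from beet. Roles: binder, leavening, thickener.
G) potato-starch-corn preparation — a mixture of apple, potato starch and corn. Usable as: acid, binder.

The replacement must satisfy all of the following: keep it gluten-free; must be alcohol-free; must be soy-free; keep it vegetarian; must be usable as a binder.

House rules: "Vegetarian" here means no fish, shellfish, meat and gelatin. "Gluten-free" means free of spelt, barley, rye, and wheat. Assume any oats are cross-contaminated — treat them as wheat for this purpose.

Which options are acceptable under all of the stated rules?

E, F, G

A: not usable as a binder; has crab, so not vegetarian (and 1 more) — no
B: has barley malt, so not gluten-free — no
C: has soy lecithin, so not soy-free — reject
D: has pork, so not vegetarian; has wine, so not alcohol-free — reject
E: only cornstarch, pumpkin and canola oil; none excluded — keep
F: only beet; none excluded — keep
G: only corn, potato starch, and apple; none excluded — valid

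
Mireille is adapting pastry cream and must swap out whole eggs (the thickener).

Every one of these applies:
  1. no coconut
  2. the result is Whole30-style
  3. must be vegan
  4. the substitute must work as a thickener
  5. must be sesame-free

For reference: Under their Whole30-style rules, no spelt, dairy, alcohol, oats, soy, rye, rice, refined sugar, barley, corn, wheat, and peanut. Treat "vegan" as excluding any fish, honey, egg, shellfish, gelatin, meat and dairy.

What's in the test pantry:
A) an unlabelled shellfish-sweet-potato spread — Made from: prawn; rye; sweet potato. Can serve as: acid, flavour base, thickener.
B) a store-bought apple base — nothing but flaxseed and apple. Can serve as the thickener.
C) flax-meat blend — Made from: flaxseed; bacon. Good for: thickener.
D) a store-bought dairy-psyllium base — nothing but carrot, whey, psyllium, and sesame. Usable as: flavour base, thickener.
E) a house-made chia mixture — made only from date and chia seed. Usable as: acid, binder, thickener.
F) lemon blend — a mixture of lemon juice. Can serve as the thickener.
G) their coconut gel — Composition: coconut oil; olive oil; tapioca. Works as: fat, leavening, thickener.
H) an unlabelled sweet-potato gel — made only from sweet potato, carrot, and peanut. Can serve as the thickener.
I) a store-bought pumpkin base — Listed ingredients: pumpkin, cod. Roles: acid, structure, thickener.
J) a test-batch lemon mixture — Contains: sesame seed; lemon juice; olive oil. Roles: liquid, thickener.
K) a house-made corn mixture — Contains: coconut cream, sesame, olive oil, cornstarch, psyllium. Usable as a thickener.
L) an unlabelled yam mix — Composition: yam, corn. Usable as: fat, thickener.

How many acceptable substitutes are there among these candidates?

A: has rye, so not Whole30-style; has prawn, so not vegan — reject
B: every rule checks out — keep
C: has bacon, so not vegan — out
D: has whey, so not Whole30-style; has whey, so not vegan (and 1 more) — no
E: only chia seed and date; none excluded — OK
F: only lemon juice; none excluded — valid
G: has coconut oil, so not coconut-free — no
H: has peanut, so not Whole30-style — out
I: has cod, so not vegan — out
J: has sesame seed, so not sesame-free — reject
K: has cornstarch, so not Whole30-style; has sesame, so not sesame-free (and 1 more) — no
L: has corn, so not Whole30-style — reject

3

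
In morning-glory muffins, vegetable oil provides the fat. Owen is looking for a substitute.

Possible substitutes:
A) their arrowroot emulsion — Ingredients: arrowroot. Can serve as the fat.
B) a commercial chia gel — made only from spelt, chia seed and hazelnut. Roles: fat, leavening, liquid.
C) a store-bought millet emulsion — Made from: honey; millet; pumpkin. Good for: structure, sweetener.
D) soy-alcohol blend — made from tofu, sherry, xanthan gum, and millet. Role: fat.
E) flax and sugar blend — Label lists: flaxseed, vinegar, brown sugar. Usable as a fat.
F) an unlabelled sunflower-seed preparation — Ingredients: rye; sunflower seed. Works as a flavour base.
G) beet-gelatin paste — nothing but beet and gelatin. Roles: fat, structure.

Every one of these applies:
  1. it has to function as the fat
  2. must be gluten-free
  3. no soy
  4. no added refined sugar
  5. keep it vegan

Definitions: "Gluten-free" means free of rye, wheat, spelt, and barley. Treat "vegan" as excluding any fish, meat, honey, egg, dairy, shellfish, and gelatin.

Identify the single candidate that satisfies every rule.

A: works as a fat, vegan, gluten-free — OK
B: has spelt, so not gluten-free — reject
C: not usable as a fat; has honey, so not vegan — no
D: has tofu, so not soy-free — out
E: has brown sugar, so not no-added-sugar — out
F: not usable as a fat; has rye, so not gluten-free — no
G: has gelatin, so not vegan — reject

A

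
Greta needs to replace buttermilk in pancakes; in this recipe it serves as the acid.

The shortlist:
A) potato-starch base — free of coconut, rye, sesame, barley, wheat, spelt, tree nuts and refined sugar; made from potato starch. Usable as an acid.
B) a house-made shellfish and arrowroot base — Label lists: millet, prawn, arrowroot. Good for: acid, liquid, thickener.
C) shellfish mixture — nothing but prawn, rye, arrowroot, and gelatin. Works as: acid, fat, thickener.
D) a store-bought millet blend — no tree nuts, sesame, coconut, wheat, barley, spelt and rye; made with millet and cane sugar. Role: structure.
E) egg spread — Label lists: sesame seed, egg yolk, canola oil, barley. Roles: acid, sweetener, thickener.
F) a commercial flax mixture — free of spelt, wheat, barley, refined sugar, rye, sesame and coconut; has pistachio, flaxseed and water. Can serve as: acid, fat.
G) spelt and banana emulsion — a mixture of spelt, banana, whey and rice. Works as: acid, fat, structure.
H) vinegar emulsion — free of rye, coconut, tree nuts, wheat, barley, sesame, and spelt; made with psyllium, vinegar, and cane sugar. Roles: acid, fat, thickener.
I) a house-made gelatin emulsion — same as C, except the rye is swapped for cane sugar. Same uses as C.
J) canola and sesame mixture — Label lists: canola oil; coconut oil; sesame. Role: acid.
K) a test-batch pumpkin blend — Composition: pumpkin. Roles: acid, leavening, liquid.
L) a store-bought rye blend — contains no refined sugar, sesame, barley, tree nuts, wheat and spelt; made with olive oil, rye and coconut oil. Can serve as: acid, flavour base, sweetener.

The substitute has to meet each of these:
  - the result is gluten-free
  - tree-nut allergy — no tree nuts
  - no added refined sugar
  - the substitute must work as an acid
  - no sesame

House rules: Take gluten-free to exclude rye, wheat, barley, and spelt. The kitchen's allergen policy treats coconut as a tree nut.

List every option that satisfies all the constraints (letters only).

A, B, K

A: works as an acid, no sesame, gluten-free — OK
B: every rule checks out — valid
C: has rye, so not gluten-free — no
D: not usable as an acid; has cane sugar, so not no-added-sugar — reject
E: has barley, so not gluten-free; has sesame seed, so not sesame-free — no
F: has pistachio, so not tree-nut-free — no
G: has spelt, so not gluten-free — no
H: has cane sugar, so not no-added-sugar — out
I: has cane sugar, so not no-added-sugar — out
J: has sesame, so not sesame-free; has coconut oil, so not tree-nut-free — out
K: every rule checks out — OK
L: has rye, so not gluten-free; has coconut oil, so not tree-nut-free — reject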